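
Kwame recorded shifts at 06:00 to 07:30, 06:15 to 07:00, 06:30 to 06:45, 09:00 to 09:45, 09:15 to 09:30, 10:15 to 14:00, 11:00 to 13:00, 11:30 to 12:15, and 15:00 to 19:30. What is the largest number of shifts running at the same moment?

Sweep endpoints in order; track running count of active intervals.
Peak of 3 reached at 06:30.

3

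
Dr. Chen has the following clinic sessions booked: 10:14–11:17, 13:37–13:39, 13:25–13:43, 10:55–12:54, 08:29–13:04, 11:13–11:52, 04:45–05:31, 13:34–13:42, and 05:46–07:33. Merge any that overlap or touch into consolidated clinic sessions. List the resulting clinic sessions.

04:45–05:31, 05:46–07:33, 08:29–13:04, 13:25–13:43

Sort by start: 04:45–05:31, 05:46–07:33, 08:29–13:04, 10:14–11:17, 10:55–12:54, 11:13–11:52, 13:25–13:43, 13:34–13:42, 13:37–13:39.
05:46–07:33 is disjoint → start new block.
08:29–13:04 is disjoint → start new block.
10:14–11:17 overlaps/touches 08:29–13:04 → extend to 08:29–13:04.
10:55–12:54 overlaps/touches 08:29–13:04 → extend to 08:29–13:04.
11:13–11:52 overlaps/touches 08:29–13:04 → extend to 08:29–13:04.
13:25–13:43 is disjoint → start new block.
13:34–13:42 overlaps/touches 13:25–13:43 → extend to 13:25–13:43.
13:37–13:39 overlaps/touches 13:25–13:43 → extend to 13:25–13:43.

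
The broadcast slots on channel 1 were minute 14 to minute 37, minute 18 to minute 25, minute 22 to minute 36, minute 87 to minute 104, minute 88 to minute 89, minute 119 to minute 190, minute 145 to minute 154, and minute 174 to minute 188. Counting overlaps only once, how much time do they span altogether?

111 minutes

Merged: minute 14 to minute 37, minute 87 to minute 104, minute 119 to minute 190.
Lengths: 23 minutes + 17 minutes + 71 minutes = 111 minutes.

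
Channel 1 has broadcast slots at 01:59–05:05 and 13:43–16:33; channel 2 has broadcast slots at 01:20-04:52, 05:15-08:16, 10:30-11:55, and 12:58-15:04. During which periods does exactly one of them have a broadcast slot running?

A \ B = 04:52–05:05, 15:04–16:33.
B \ A = 01:20–01:59, 05:15–08:16, 10:30–11:55, 12:58–13:43.
Union of the two gives the symmetric difference.

01:20–01:59, 04:52–05:05, 05:15–08:16, 10:30–11:55, 12:58–13:43, 15:04–16:33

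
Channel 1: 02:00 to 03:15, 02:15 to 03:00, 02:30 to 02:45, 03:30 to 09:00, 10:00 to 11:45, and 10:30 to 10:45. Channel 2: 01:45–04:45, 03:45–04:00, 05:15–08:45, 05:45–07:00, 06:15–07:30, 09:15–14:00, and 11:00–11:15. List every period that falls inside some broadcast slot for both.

Merge the first list: 02:00–03:15, 03:30–09:00, 10:00–11:45.
Merge the second list: 01:45–04:45, 05:15–08:45, 09:15–14:00.
02:00–03:15 ∩ B → 02:00–03:15.
03:30–09:00 ∩ B → 03:30–04:45, 05:15–08:45.
10:00–11:45 ∩ B → 10:00–11:45.

02:00–03:15, 03:30–04:45, 05:15–08:45, 10:00–11:45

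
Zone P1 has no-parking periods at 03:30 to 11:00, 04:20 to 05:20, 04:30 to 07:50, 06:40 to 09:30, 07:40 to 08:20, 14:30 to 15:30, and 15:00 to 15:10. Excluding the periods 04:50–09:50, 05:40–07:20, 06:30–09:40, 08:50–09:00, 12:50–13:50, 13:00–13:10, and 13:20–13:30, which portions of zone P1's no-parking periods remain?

03:30–04:50, 09:50–11:00, 14:30–15:30

Merge the first list: 03:30–11:00, 14:30–15:30.
Merge the second list: 04:50–09:50, 12:50–13:50.
03:30–11:00 \ B = 03:30–04:50, 09:50–11:00.
14:30–15:30: nothing removed.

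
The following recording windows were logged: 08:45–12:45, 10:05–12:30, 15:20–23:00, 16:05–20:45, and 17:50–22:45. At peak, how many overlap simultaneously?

At 17:50, 3 of the intervals are simultaneously active.
No point has more.

3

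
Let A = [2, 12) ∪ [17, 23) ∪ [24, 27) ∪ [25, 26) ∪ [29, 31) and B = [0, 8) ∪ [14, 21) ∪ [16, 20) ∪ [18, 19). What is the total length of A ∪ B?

26

Merge the first list: [2, 12), [17, 23), [24, 27), [29, 31).
Merge the second list: [0, 8), [14, 21).
A ∪ B = [0, 12), [14, 23), [24, 27), [29, 31).
Total: 12 + 9 + 3 + 2 = 26.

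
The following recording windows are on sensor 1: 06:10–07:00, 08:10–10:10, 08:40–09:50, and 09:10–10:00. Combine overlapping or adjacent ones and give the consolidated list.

08:10–10:10 is disjoint → start new block.
08:40–09:50 overlaps/touches 08:10–10:10 → extend to 08:10–10:10.
09:10–10:00 overlaps/touches 08:10–10:10 → extend to 08:10–10:10.

06:10–07:00, 08:10–10:10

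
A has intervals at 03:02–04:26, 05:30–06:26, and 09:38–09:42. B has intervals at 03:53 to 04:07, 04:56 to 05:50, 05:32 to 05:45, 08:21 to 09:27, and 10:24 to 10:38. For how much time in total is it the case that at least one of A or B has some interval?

4 h 18 min

B, merged: 03:53–04:07, 04:56–05:50, 08:21–09:27, 10:24–10:38.
A ∪ B = 03:02–04:26, 04:56–06:26, 08:21–09:27, 09:38–09:42, 10:24–10:38.
Total: 1 h 24 min + 1 h 30 min + 1 h 6 min + 4 min + 14 min = 4 h 18 min.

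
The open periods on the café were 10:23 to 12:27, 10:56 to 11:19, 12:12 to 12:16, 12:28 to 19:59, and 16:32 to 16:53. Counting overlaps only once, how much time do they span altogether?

9 h 35 min

Merged: 10:23–12:27, 12:28–19:59.
Lengths: 2 h 4 min + 7 h 31 min = 9 h 35 min.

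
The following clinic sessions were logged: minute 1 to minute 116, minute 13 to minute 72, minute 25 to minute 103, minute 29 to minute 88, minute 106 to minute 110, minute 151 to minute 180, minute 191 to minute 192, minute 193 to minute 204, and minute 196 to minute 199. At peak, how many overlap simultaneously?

4

Walk the sorted start/end points keeping a running depth.
The depth first hits 4 at minute 29.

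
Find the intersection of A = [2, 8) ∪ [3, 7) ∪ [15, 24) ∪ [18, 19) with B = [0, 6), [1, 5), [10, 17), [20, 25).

[2, 6) ∪ [15, 17) ∪ [20, 24)

Merge the first list: [2, 8), [15, 24).
Merge the second list: [0, 6), [10, 17), [20, 25).
[2, 8) overlaps B on [2, 6).
[15, 24) overlaps B on [15, 17), [20, 24).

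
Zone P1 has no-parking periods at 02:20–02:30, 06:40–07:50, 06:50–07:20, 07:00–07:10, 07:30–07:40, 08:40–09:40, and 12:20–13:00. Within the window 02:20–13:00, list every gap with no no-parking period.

02:30–06:40, 07:50–08:40, 09:40–12:20

Covered (merged): 02:20–02:30, 06:40–07:50, 08:40–09:40, 12:20–13:00.
Uncovered inside 02:20–13:00: 02:30–06:40, 07:50–08:40, 09:40–12:20.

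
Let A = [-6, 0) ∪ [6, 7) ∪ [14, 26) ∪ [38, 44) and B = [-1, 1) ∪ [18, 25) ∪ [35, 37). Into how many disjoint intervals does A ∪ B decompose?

A ∪ B = [-6, 1), [6, 7), [14, 26), [35, 37), [38, 44).
That is 5 disjoint pieces.

5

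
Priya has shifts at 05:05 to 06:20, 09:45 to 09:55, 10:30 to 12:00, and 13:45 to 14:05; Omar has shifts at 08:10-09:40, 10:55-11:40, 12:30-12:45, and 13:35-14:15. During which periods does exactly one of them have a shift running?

Only in the first: 05:05–06:20, 09:45–09:55, 10:30–10:55, 11:40–12:00.
Only in the second: 08:10–09:40, 12:30–12:45, 13:35–13:45, 14:05–14:15.
Together these are the periods covered by exactly one.

05:05–06:20, 08:10–09:40, 09:45–09:55, 10:30–10:55, 11:40–12:00, 12:30–12:45, 13:35–13:45, 14:05–14:15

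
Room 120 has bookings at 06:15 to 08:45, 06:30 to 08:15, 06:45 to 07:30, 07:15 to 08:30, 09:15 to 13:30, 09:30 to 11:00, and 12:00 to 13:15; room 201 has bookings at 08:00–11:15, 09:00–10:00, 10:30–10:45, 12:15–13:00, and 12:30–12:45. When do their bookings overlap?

08:00–08:45, 09:15–11:15, 12:15–13:00

First set merges to 06:15–08:45, 09:15–13:30.
Second set merges to 08:00–11:15, 12:15–13:00.
06:15–08:45 meets the second set on 08:00–08:45.
09:15–13:30 meets the second set on 09:15–11:15, 12:15–13:00.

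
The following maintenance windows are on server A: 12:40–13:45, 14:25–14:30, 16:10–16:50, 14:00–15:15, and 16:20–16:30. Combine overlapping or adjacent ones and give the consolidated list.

Sort by start: 12:40-13:45, 14:00-15:15, 14:25-14:30, 16:10-16:50, 16:20-16:30.
14:00-15:15 is disjoint → start new block.
14:25-14:30 overlaps/touches 14:00-15:15 → extend to 14:00-15:15.
16:10-16:50 is disjoint → start new block.
16:20-16:30 overlaps/touches 16:10-16:50 → extend to 16:10-16:50.

12:40-13:45, 14:00-15:15, 16:10-16:50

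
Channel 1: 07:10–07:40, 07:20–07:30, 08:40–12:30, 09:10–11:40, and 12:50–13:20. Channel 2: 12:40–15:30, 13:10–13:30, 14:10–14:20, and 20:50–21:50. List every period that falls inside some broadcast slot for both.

Merge the first list: 07:10–07:40, 08:40–12:30, 12:50–13:20.
Merge the second list: 12:40–15:30, 20:50–21:50.
07:10–07:40 falls entirely outside B.
08:40–12:30 falls entirely outside B.
12:50–13:20 overlaps B on 12:50–13:20.

12:50–13:20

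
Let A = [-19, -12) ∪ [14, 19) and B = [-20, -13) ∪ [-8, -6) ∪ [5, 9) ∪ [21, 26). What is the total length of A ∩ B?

A ∩ B = [-19, -13).
Total: 6.

6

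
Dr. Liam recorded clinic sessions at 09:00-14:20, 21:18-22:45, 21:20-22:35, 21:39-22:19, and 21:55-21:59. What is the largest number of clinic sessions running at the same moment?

4

At 21:55, 4 of the intervals are simultaneously active.
No point has more.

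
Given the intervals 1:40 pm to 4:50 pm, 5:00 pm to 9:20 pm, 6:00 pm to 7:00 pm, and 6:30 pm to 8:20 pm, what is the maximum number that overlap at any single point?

Walk the sorted start/end points keeping a running depth.
The depth first hits 3 at 6:30 pm.

3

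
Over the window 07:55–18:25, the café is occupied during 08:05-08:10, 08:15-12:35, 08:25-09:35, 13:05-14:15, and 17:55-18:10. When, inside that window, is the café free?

Covered (merged): 08:05–08:10, 08:15–12:35, 13:05–14:15, 17:55–18:10.
Uncovered inside 07:55–18:25: 07:55–08:05, 08:10–08:15, 12:35–13:05, 14:15–17:55, 18:10–18:25.

07:55–08:05, 08:10–08:15, 12:35–13:05, 14:15–17:55, 18:10–18:25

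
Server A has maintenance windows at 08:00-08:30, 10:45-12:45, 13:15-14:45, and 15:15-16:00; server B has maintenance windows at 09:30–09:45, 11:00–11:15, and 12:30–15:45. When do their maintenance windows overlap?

08:00–08:30 falls entirely outside B.
10:45–12:45 overlaps B on 11:00–11:15, 12:30–12:45.
13:15–14:45 overlaps B on 13:15–14:45.
15:15–16:00 overlaps B on 15:15–15:45.

11:00–11:15, 12:30–12:45, 13:15–14:45, 15:15–15:45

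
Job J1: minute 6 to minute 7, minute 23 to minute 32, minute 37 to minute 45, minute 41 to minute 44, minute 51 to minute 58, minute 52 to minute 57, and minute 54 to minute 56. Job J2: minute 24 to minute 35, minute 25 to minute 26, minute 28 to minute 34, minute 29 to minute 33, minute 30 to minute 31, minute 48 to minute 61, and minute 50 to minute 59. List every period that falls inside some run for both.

minute 24 to minute 32, minute 51 to minute 58

First set merges to minute 6 to minute 7, minute 23 to minute 32, minute 37 to minute 45, minute 51 to minute 58.
Second set merges to minute 24 to minute 35, minute 48 to minute 61.
minute 6 to minute 7: no overlap with the second set.
minute 23 to minute 32 meets the second set on minute 24 to minute 32.
minute 37 to minute 45: no overlap with the second set.
minute 51 to minute 58 meets the second set on minute 51 to minute 58.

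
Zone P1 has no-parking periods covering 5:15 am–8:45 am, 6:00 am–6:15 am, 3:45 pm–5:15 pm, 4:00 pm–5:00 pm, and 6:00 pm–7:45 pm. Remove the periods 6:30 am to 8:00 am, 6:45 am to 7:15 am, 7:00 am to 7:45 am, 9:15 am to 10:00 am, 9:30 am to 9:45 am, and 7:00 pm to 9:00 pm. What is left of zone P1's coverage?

Merge the first list: 5:15 am–8:45 am, 3:45 pm–5:15 pm, 6:00 pm–7:45 pm.
Merge the second list: 6:30 am–8:00 am, 9:15 am–10:00 am, 7:00 pm–9:00 pm.
5:15 am–8:45 am \ B = 5:15 am–6:30 am, 8:00 am–8:45 am.
3:45 pm–5:15 pm: nothing removed.
6:00 pm–7:45 pm \ B = 6:00 pm–7:00 pm.

5:15 am–6:30 am, 8:00 am–8:45 am, 3:45 pm–5:15 pm, 6:00 pm–7:00 pm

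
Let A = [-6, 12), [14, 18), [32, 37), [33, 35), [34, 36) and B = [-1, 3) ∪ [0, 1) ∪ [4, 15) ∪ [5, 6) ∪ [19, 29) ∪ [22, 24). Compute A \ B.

[-6, -1) ∪ [3, 4) ∪ [15, 18) ∪ [32, 37)

A, merged: [-6, 12), [14, 18), [32, 37).
B, merged: [-1, 3), [4, 15), [19, 29).
[-6, 12) minus B → [-6, -1), [3, 4).
[14, 18) minus B → [15, 18).
[32, 37): no B overlap → unchanged.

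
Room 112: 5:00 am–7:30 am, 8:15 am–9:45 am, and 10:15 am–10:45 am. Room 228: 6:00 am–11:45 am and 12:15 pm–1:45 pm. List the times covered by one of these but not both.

5:00 am-6:00 am, 7:30 am-8:15 am, 9:45 am-10:15 am, 10:45 am-11:45 am, 12:15 pm-1:45 pm

Only in the first: 5:00 am-6:00 am.
Only in the second: 7:30 am-8:15 am, 9:45 am-10:15 am, 10:45 am-11:45 am, 12:15 pm-1:45 pm.
Together these are the periods covered by exactly one.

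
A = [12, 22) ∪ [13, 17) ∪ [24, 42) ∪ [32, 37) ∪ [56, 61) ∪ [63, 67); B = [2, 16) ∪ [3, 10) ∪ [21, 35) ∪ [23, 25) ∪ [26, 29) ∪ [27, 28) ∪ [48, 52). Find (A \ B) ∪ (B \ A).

[2, 12) ∪ [16, 21) ∪ [22, 24) ∪ [35, 42) ∪ [48, 52) ∪ [56, 61) ∪ [63, 67)

Merge the first list: [12, 22), [24, 42), [56, 61), [63, 67).
Merge the second list: [2, 16), [21, 35), [48, 52).
Only in the first: [16, 21), [35, 42), [56, 61), [63, 67).
Only in the second: [2, 12), [22, 24), [48, 52).
Together these are the periods covered by exactly one.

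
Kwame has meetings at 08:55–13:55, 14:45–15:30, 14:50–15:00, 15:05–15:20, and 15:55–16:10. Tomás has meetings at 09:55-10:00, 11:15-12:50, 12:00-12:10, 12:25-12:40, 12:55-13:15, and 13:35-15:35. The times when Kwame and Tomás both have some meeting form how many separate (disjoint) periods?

5

Merge the first list: 08:55-13:55, 14:45-15:30, 15:55-16:10.
Merge the second list: 09:55-10:00, 11:15-12:50, 12:55-13:15, 13:35-15:35.
A ∩ B = 09:55-10:00, 11:15-12:50, 12:55-13:15, 13:35-13:55, 14:45-15:30.
That is 5 disjoint pieces.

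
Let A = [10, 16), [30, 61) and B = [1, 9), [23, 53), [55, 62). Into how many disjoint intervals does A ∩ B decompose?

2

A ∩ B = [30, 53), [55, 61).
That is 2 disjoint pieces.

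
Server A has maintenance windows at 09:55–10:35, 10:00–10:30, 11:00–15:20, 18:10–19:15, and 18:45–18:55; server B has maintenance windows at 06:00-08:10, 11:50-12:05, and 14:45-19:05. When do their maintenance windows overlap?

11:50-12:05, 14:45-15:20, 18:10-19:05

A, merged: 09:55-10:35, 11:00-15:20, 18:10-19:15.
09:55-10:35: no overlap with the second set.
11:00-15:20 meets the second set on 11:50-12:05, 14:45-15:20.
18:10-19:15 meets the second set on 18:10-19:05.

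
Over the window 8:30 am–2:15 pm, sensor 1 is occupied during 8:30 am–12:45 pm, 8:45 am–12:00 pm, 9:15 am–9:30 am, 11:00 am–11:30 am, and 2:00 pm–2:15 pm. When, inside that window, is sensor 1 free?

12:45 pm-2:00 pm

After merging, the occupied span is 8:30 am-12:45 pm, 2:00 pm-2:15 pm.
Uncovered inside 8:30 am-2:15 pm: 12:45 pm-2:00 pm.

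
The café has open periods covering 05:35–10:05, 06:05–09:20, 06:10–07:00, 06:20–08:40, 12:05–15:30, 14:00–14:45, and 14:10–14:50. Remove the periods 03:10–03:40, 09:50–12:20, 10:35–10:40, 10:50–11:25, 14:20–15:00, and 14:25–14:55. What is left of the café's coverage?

A, merged: 05:35-10:05, 12:05-15:30.
B, merged: 03:10-03:40, 09:50-12:20, 14:20-15:00.
05:35-10:05 \ B = 05:35-09:50.
12:05-15:30 \ B = 12:20-14:20, 15:00-15:30.

05:35-09:50, 12:20-14:20, 15:00-15:30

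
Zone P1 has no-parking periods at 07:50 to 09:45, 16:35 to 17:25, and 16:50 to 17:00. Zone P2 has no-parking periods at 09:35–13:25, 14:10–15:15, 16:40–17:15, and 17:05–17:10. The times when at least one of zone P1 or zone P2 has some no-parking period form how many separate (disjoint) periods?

First set merges to 07:50-09:45, 16:35-17:25.
Second set merges to 09:35-13:25, 14:10-15:15, 16:40-17:15.
A ∪ B = 07:50-13:25, 14:10-15:15, 16:35-17:25.
That is 3 disjoint pieces.

3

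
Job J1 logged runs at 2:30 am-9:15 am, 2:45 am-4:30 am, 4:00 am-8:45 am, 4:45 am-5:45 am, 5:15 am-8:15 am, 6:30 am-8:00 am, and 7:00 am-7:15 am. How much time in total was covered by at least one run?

Merged: 2:30 am–9:15 am.
Length: 6 h 45 min.

6 h 45 min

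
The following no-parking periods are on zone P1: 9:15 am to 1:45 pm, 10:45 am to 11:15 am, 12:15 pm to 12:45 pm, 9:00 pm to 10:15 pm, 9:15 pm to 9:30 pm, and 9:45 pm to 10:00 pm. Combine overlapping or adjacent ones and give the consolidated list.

9:15 am-1:45 pm, 9:00 pm-10:15 pm

10:45 am-11:15 am overlaps/touches 9:15 am-1:45 pm → extend to 9:15 am-1:45 pm.
12:15 pm-12:45 pm overlaps/touches 9:15 am-1:45 pm → extend to 9:15 am-1:45 pm.
9:00 pm-10:15 pm is disjoint → start new block.
9:15 pm-9:30 pm overlaps/touches 9:00 pm-10:15 pm → extend to 9:00 pm-10:15 pm.
9:45 pm-10:00 pm overlaps/touches 9:00 pm-10:15 pm → extend to 9:00 pm-10:15 pm.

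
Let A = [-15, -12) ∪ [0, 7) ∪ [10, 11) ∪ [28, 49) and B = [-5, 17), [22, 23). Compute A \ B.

[-15, -12) ∪ [28, 49)

[-15, -12): no B overlap → unchanged.
[0, 7): fully covered by B → removed.
[10, 11): fully covered by B → removed.
[28, 49): no B overlap → unchanged.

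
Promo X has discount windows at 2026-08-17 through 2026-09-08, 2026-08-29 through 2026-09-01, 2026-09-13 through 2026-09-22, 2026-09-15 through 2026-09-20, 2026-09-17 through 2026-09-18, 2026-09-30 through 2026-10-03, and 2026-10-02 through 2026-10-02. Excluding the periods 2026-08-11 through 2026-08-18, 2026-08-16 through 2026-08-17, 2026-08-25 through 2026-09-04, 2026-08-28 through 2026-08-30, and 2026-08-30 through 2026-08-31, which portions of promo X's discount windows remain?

2026-08-19 through 2026-08-24, 2026-09-05 through 2026-09-08, 2026-09-13 through 2026-09-22, 2026-09-30 through 2026-10-03

A, merged: 2026-08-17 through 2026-09-08, 2026-09-13 through 2026-09-22, 2026-09-30 through 2026-10-03.
B, merged: 2026-08-11 through 2026-08-18, 2026-08-25 through 2026-09-04.
2026-08-17 through 2026-09-08 minus B → 2026-08-19 through 2026-08-24, 2026-09-05 through 2026-09-08.
2026-09-13 through 2026-09-22: no B overlap → unchanged.
2026-09-30 through 2026-10-03: no B overlap → unchanged.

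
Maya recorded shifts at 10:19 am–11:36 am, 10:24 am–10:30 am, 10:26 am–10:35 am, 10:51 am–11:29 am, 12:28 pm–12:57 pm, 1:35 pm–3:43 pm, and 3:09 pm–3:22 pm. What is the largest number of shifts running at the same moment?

3

At 10:26 am, 3 of the intervals are simultaneously active.
No point has more.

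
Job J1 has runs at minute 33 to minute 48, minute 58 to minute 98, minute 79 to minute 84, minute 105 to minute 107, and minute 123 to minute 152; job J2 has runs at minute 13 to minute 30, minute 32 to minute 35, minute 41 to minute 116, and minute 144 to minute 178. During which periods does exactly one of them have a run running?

A, merged: minute 33 to minute 48, minute 58 to minute 98, minute 105 to minute 107, minute 123 to minute 152.
Only in the first: minute 35 to minute 41, minute 123 to minute 144.
Only in the second: minute 13 to minute 30, minute 32 to minute 33, minute 48 to minute 58, minute 98 to minute 105, minute 107 to minute 116, minute 152 to minute 178.
Together these are the periods covered by exactly one.

minute 13 to minute 30, minute 32 to minute 33, minute 35 to minute 41, minute 48 to minute 58, minute 98 to minute 105, minute 107 to minute 116, minute 123 to minute 144, minute 152 to minute 178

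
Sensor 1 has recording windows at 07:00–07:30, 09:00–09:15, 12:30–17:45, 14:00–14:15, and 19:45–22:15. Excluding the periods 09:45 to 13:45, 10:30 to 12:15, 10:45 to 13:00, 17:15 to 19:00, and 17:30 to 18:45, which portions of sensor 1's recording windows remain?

07:00–07:30, 09:00–09:15, 13:45–17:15, 19:45–22:15

A, merged: 07:00–07:30, 09:00–09:15, 12:30–17:45, 19:45–22:15.
B, merged: 09:45–13:45, 17:15–19:00.
07:00–07:30: nothing removed.
09:00–09:15: nothing removed.
12:30–17:45 \ B = 13:45–17:15.
19:45–22:15: nothing removed.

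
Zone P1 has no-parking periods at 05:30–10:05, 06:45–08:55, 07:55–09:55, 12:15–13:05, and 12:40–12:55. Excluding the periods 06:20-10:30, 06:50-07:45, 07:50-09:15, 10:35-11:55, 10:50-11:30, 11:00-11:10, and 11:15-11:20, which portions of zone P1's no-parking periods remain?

05:30-06:20, 12:15-13:05

First set merges to 05:30-10:05, 12:15-13:05.
Second set merges to 06:20-10:30, 10:35-11:55.
05:30-10:05 \ B = 05:30-06:20.
12:15-13:05: nothing removed.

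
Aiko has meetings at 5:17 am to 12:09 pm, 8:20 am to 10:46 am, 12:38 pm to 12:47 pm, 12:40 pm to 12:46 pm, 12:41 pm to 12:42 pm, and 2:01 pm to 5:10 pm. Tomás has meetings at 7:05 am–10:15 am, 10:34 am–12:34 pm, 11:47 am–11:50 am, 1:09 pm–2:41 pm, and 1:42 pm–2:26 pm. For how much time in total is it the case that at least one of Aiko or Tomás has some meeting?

A, merged: 5:17 am–12:09 pm, 12:38 pm–12:47 pm, 2:01 pm–5:10 pm.
B, merged: 7:05 am–10:15 am, 10:34 am–12:34 pm, 1:09 pm–2:41 pm.
A ∪ B = 5:17 am–12:34 pm, 12:38 pm–12:47 pm, 1:09 pm–5:10 pm.
Total: 7 h 17 min + 9 min + 4 h 1 min = 11 h 27 min.

11 h 27 min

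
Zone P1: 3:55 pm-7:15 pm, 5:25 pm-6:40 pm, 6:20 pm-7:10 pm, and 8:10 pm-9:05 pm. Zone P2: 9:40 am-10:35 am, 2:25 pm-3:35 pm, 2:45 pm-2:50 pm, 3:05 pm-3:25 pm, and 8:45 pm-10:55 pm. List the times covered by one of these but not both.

A, merged: 3:55 pm–7:15 pm, 8:10 pm–9:05 pm.
B, merged: 9:40 am–10:35 am, 2:25 pm–3:35 pm, 8:45 pm–10:55 pm.
A \ B = 3:55 pm–7:15 pm, 8:10 pm–8:45 pm.
B \ A = 9:40 am–10:35 am, 2:25 pm–3:35 pm, 9:05 pm–10:55 pm.
Union of the two gives the symmetric difference.

9:40 am–10:35 am, 2:25 pm–3:35 pm, 3:55 pm–7:15 pm, 8:10 pm–8:45 pm, 9:05 pm–10:55 pm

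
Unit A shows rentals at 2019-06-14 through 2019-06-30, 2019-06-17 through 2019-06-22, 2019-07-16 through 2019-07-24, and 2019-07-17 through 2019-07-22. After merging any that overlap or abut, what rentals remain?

2019-06-17 through 2019-06-22 overlaps/touches 2019-06-14 through 2019-06-30 → extend to 2019-06-14 through 2019-06-30.
2019-07-16 through 2019-07-24 is disjoint → start new block.
2019-07-17 through 2019-07-22 overlaps/touches 2019-07-16 through 2019-07-24 → extend to 2019-07-16 through 2019-07-24.

2019-06-14 through 2019-06-30, 2019-07-16 through 2019-07-24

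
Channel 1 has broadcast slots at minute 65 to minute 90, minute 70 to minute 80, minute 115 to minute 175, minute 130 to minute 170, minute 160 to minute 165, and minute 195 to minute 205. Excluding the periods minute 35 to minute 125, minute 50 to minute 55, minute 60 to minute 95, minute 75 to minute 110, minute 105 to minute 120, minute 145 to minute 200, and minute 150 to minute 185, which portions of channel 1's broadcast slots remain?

First set merges to minute 65 to minute 90, minute 115 to minute 175, minute 195 to minute 205.
Second set merges to minute 35 to minute 125, minute 145 to minute 200.
minute 65 to minute 90: entirely removed.
minute 115 to minute 175 \ B = minute 125 to minute 145.
minute 195 to minute 205 \ B = minute 200 to minute 205.

minute 125 to minute 145, minute 200 to minute 205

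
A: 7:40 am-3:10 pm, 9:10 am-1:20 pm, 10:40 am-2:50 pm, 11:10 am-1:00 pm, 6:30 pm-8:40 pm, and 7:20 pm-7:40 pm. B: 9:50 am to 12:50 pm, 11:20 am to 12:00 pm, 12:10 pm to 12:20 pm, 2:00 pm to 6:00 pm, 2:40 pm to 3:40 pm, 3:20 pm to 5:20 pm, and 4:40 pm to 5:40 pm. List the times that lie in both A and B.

Merge the first list: 7:40 am–3:10 pm, 6:30 pm–8:40 pm.
Merge the second list: 9:50 am–12:50 pm, 2:00 pm–6:00 pm.
7:40 am–3:10 pm ∩ B → 9:50 am–12:50 pm, 2:00 pm–3:10 pm.
6:30 pm–8:40 pm meets no B interval.

9:50 am–12:50 pm, 2:00 pm–3:10 pm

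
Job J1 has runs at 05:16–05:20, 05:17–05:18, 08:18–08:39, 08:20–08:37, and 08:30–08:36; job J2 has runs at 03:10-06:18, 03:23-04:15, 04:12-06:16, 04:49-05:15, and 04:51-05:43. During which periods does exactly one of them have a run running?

Merge the first list: 05:16-05:20, 08:18-08:39.
Merge the second list: 03:10-06:18.
A \ B = 08:18-08:39.
B \ A = 03:10-05:16, 05:20-06:18.
Union of the two gives the symmetric difference.

03:10-05:16, 05:20-06:18, 08:18-08:39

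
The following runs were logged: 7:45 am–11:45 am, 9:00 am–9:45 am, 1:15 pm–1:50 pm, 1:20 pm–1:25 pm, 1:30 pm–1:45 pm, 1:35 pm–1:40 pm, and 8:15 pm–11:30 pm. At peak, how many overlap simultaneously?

3

Walk the sorted start/end points keeping a running depth.
The depth first hits 3 at 1:35 pm.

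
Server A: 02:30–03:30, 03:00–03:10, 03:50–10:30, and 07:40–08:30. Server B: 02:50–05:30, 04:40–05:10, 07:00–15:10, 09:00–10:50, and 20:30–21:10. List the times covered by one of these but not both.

A, merged: 02:30-03:30, 03:50-10:30.
B, merged: 02:50-05:30, 07:00-15:10, 20:30-21:10.
A \ B = 02:30-02:50, 05:30-07:00.
B \ A = 03:30-03:50, 10:30-15:10, 20:30-21:10.
Union of the two gives the symmetric difference.

02:30-02:50, 03:30-03:50, 05:30-07:00, 10:30-15:10, 20:30-21:10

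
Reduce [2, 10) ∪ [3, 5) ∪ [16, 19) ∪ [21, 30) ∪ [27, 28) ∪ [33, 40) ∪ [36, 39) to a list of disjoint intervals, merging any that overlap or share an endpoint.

[2, 10) ∪ [16, 19) ∪ [21, 30) ∪ [33, 40)

[3, 5) overlaps/touches [2, 10) → extend to [2, 10).
[16, 19) is disjoint → start new block.
[21, 30) is disjoint → start new block.
[27, 28) overlaps/touches [21, 30) → extend to [21, 30).
[33, 40) is disjoint → start new block.
[36, 39) overlaps/touches [33, 40) → extend to [33, 40).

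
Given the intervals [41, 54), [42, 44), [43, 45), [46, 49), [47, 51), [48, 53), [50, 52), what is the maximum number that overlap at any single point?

Sweep endpoints in order; track running count of active intervals.
Peak of 4 reached at 48.

4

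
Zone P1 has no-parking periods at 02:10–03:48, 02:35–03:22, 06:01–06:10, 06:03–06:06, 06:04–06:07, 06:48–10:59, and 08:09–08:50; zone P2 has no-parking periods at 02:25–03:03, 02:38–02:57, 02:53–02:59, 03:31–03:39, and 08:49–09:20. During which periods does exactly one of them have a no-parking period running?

02:10–02:25, 03:03–03:31, 03:39–03:48, 06:01–06:10, 06:48–08:49, 09:20–10:59

Merge the first list: 02:10–03:48, 06:01–06:10, 06:48–10:59.
Merge the second list: 02:25–03:03, 03:31–03:39, 08:49–09:20.
A but not B: 02:10–02:25, 03:03–03:31, 03:39–03:48, 06:01–06:10, 06:48–08:49, 09:20–10:59.
B but not A: none.
Combining gives A △ B.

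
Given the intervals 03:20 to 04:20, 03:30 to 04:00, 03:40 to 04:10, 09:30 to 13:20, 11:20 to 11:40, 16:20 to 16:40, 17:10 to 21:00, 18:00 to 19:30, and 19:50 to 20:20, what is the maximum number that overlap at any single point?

3

At 03:40, 3 of the intervals are simultaneously active.
No point has more.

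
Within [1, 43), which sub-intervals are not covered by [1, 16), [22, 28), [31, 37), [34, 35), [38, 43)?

After merging, the occupied span is [1, 16), [22, 28), [31, 37), [38, 43).
Complement within [1, 43): [16, 22), [28, 31), [37, 38).

[16, 22) ∪ [28, 31) ∪ [37, 38)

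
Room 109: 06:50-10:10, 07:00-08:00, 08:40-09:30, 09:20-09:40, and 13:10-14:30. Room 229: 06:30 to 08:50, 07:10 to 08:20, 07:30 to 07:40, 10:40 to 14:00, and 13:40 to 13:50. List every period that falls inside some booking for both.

A, merged: 06:50–10:10, 13:10–14:30.
B, merged: 06:30–08:50, 10:40–14:00.
06:50–10:10 overlaps B on 06:50–08:50.
13:10–14:30 overlaps B on 13:10–14:00.

06:50–08:50, 13:10–14:00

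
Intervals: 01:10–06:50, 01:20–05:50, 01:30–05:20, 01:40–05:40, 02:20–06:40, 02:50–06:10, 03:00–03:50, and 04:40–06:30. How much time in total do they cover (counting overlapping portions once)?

Merged: 01:10-06:50.
Length: 5 h 40 min.

5 h 40 min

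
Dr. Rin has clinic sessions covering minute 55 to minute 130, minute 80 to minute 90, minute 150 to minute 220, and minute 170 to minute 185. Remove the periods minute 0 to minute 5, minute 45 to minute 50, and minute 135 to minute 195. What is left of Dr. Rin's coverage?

minute 55 to minute 130, minute 195 to minute 220

A, merged: minute 55 to minute 130, minute 150 to minute 220.
minute 55 to minute 130: no B overlap → unchanged.
minute 150 to minute 220 minus B → minute 195 to minute 220.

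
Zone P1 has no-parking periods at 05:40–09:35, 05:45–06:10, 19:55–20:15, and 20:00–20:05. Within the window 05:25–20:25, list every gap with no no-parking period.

After merging, the occupied span is 05:40–09:35, 19:55–20:15.
Gaps within 05:25–20:25: 05:25–05:40, 09:35–19:55, 20:15–20:25.

05:25–05:40, 09:35–19:55, 20:15–20:25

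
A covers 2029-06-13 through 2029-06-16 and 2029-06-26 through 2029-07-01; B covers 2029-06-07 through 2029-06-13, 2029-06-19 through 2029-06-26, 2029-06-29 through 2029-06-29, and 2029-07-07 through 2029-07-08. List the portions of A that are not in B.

2029-06-14 through 2029-06-16, 2029-06-27 through 2029-06-28, 2029-06-30 through 2029-07-01

2029-06-13 through 2029-06-16 \ B = 2029-06-14 through 2029-06-16.
2029-06-26 through 2029-07-01 \ B = 2029-06-27 through 2029-06-28, 2029-06-30 through 2029-07-01.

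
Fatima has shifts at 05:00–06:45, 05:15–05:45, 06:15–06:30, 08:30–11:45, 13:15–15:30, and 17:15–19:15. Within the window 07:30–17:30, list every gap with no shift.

07:30–08:30, 11:45–13:15, 15:30–17:15

The merged coverage is 05:00–06:45, 08:30–11:45, 13:15–15:30, 17:15–19:15.
Uncovered inside 07:30–17:30: 07:30–08:30, 11:45–13:15, 15:30–17:15.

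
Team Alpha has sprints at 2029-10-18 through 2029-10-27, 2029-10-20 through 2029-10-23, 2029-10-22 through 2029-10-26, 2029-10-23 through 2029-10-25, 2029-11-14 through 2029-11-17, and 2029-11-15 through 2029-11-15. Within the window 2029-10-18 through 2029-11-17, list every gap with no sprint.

2029-10-28 through 2029-11-13

After merging, the occupied span is 2029-10-18 through 2029-10-27, 2029-11-14 through 2029-11-17.
Uncovered inside 2029-10-18 through 2029-11-17: 2029-10-28 through 2029-11-13.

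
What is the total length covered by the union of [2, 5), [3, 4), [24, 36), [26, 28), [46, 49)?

18

Merged: [2, 5), [24, 36), [46, 49).
Lengths: 3 + 12 + 3 = 18.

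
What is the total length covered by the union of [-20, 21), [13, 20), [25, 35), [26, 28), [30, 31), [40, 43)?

Merged: [-20, 21), [25, 35), [40, 43).
Lengths: 41 + 10 + 3 = 54.

54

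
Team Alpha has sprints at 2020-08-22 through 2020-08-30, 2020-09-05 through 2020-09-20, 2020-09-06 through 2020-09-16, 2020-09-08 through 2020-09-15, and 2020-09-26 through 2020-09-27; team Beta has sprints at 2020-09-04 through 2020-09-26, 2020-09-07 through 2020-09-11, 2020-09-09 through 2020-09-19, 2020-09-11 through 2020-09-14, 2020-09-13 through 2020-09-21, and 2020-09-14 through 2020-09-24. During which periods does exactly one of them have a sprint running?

2020-08-22 through 2020-08-30, 2020-09-04 through 2020-09-04, 2020-09-21 through 2020-09-25, 2020-09-27 through 2020-09-27

Merge the first list: 2020-08-22 through 2020-08-30, 2020-09-05 through 2020-09-20, 2020-09-26 through 2020-09-27.
Merge the second list: 2020-09-04 through 2020-09-26.
Only in the first: 2020-08-22 through 2020-08-30, 2020-09-27 through 2020-09-27.
Only in the second: 2020-09-04 through 2020-09-04, 2020-09-21 through 2020-09-25.
Together these are the periods covered by exactly one.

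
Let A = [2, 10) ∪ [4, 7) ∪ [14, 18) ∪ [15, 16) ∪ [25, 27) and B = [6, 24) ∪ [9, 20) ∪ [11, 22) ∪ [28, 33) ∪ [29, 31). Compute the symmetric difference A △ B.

[2, 6) ∪ [10, 14) ∪ [18, 24) ∪ [25, 27) ∪ [28, 33)

A, merged: [2, 10), [14, 18), [25, 27).
B, merged: [6, 24), [28, 33).
A \ B = [2, 6), [25, 27).
B \ A = [10, 14), [18, 24), [28, 33).
Union of the two gives the symmetric difference.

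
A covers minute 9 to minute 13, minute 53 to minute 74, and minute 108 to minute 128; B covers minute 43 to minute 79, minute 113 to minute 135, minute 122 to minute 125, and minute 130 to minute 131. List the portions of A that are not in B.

Second set merges to minute 43 to minute 79, minute 113 to minute 135.
minute 9 to minute 13 is untouched.
minute 53 to minute 74 lies entirely inside B → drops out.
minute 108 to minute 128 with B removed leaves minute 108 to minute 113.

minute 9 to minute 13, minute 108 to minute 113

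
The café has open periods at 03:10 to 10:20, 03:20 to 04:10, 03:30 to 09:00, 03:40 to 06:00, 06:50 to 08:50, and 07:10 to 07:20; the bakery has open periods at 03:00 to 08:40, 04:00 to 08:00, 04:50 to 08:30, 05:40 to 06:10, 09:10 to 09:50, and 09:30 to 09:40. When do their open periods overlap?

03:10–08:40, 09:10–09:50

Merge the first list: 03:10–10:20.
Merge the second list: 03:00–08:40, 09:10–09:50.
03:10–10:20 overlaps B on 03:10–08:40, 09:10–09:50.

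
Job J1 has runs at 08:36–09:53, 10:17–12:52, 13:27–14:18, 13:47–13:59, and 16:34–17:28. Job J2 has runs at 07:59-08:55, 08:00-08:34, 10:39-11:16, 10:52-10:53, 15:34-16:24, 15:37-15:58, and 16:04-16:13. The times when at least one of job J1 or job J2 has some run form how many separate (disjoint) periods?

A, merged: 08:36–09:53, 10:17–12:52, 13:27–14:18, 16:34–17:28.
B, merged: 07:59–08:55, 10:39–11:16, 15:34–16:24.
A ∪ B = 07:59–09:53, 10:17–12:52, 13:27–14:18, 15:34–16:24, 16:34–17:28.
That is 5 disjoint pieces.

5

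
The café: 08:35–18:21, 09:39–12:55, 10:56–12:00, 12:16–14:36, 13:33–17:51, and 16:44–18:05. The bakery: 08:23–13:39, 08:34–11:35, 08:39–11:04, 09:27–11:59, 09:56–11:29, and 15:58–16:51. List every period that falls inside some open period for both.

First set merges to 08:35–18:21.
Second set merges to 08:23–13:39, 15:58–16:51.
08:35–18:21 overlaps B on 08:35–13:39, 15:58–16:51.

08:35–13:39, 15:58–16:51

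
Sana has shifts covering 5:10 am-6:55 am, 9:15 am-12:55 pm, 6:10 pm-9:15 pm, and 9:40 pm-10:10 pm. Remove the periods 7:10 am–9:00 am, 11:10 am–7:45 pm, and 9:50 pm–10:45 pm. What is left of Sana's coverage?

5:10 am-6:55 am, 9:15 am-11:10 am, 7:45 pm-9:15 pm, 9:40 pm-9:50 pm

5:10 am-6:55 am: nothing removed.
9:15 am-12:55 pm \ B = 9:15 am-11:10 am.
6:10 pm-9:15 pm \ B = 7:45 pm-9:15 pm.
9:40 pm-10:10 pm \ B = 9:40 pm-9:50 pm.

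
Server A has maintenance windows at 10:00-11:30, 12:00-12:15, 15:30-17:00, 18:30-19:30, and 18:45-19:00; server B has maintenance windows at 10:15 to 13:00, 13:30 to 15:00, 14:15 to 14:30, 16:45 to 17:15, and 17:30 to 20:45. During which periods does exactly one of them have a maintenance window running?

First set merges to 10:00–11:30, 12:00–12:15, 15:30–17:00, 18:30–19:30.
Second set merges to 10:15–13:00, 13:30–15:00, 16:45–17:15, 17:30–20:45.
Only in the first: 10:00–10:15, 15:30–16:45.
Only in the second: 11:30–12:00, 12:15–13:00, 13:30–15:00, 17:00–17:15, 17:30–18:30, 19:30–20:45.
Together these are the periods covered by exactly one.

10:00–10:15, 11:30–12:00, 12:15–13:00, 13:30–15:00, 15:30–16:45, 17:00–17:15, 17:30–18:30, 19:30–20:45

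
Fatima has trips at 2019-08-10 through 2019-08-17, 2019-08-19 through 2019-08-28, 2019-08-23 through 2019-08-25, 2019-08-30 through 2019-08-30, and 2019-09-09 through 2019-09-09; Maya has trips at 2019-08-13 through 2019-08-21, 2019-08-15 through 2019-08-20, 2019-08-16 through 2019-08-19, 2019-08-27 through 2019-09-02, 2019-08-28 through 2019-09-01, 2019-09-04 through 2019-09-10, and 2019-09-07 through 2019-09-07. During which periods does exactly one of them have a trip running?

2019-08-10 through 2019-08-12, 2019-08-18 through 2019-08-18, 2019-08-22 through 2019-08-26, 2019-08-29 through 2019-08-29, 2019-08-31 through 2019-09-02, 2019-09-04 through 2019-09-08, 2019-09-10 through 2019-09-10

First set merges to 2019-08-10 through 2019-08-17, 2019-08-19 through 2019-08-28, 2019-08-30 through 2019-08-30, 2019-09-09 through 2019-09-09.
Second set merges to 2019-08-13 through 2019-08-21, 2019-08-27 through 2019-09-02, 2019-09-04 through 2019-09-10.
A but not B: 2019-08-10 through 2019-08-12, 2019-08-22 through 2019-08-26.
B but not A: 2019-08-18 through 2019-08-18, 2019-08-29 through 2019-08-29, 2019-08-31 through 2019-09-02, 2019-09-04 through 2019-09-08, 2019-09-10 through 2019-09-10.
Combining gives A △ B.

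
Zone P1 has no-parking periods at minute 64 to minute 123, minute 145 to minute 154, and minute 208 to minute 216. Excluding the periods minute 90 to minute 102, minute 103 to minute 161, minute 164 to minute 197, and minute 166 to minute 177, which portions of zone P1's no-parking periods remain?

B, merged: minute 90 to minute 102, minute 103 to minute 161, minute 164 to minute 197.
minute 64 to minute 123 with B removed leaves minute 64 to minute 90, minute 102 to minute 103.
minute 145 to minute 154 lies entirely inside B → drops out.
minute 208 to minute 216 is untouched.

minute 64 to minute 90, minute 102 to minute 103, minute 208 to minute 216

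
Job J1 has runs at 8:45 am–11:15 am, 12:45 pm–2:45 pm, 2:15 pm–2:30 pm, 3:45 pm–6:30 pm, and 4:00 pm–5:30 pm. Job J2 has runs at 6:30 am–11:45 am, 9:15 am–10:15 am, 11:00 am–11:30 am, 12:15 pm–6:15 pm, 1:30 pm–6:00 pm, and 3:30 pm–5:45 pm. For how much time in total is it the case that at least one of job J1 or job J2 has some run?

11 h 30 min

A, merged: 8:45 am–11:15 am, 12:45 pm–2:45 pm, 3:45 pm–6:30 pm.
B, merged: 6:30 am–11:45 am, 12:15 pm–6:15 pm.
A ∪ B = 6:30 am–11:45 am, 12:15 pm–6:30 pm.
Total: 5 h 15 min + 6 h 15 min = 11 h 30 min.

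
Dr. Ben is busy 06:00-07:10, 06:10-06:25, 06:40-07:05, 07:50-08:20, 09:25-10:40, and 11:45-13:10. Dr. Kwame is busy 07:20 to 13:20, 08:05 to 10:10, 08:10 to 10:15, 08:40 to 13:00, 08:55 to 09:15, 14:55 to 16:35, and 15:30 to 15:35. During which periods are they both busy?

07:50–08:20, 09:25–10:40, 11:45–13:10

First set merges to 06:00–07:10, 07:50–08:20, 09:25–10:40, 11:45–13:10.
Second set merges to 07:20–13:20, 14:55–16:35.
06:00–07:10 falls entirely outside B.
07:50–08:20 overlaps B on 07:50–08:20.
09:25–10:40 overlaps B on 09:25–10:40.
11:45–13:10 overlaps B on 11:45–13:10.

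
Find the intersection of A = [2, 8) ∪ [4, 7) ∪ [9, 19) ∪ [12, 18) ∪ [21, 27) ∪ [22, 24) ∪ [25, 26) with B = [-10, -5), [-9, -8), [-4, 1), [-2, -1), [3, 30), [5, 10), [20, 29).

First set merges to [2, 8), [9, 19), [21, 27).
Second set merges to [-10, -5), [-4, 1), [3, 30).
[2, 8) meets the second set on [3, 8).
[9, 19) meets the second set on [9, 19).
[21, 27) meets the second set on [21, 27).

[3, 8) ∪ [9, 19) ∪ [21, 27)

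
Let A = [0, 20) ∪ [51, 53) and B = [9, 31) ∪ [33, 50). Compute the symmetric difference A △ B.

[0, 9) ∪ [20, 31) ∪ [33, 50) ∪ [51, 53)

A but not B: [0, 9), [51, 53).
B but not A: [20, 31), [33, 50).
Combining gives A △ B.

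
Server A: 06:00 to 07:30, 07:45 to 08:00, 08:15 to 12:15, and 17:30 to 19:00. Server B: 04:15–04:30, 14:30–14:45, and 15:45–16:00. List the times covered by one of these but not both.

04:15–04:30, 06:00–07:30, 07:45–08:00, 08:15–12:15, 14:30–14:45, 15:45–16:00, 17:30–19:00

Only in the first: 06:00–07:30, 07:45–08:00, 08:15–12:15, 17:30–19:00.
Only in the second: 04:15–04:30, 14:30–14:45, 15:45–16:00.
Together these are the periods covered by exactly one.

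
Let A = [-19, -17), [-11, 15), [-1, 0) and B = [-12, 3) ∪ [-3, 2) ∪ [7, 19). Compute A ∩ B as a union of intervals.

First set merges to [-19, -17), [-11, 15).
Second set merges to [-12, 3), [7, 19).
[-19, -17) falls entirely outside B.
[-11, 15) overlaps B on [-11, 3), [7, 15).

[-11, 3) ∪ [7, 15)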